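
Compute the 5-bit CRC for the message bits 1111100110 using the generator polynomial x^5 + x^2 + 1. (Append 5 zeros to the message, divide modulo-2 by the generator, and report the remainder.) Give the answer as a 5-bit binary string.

00111

Append 5 zeros: 111110011000000. Divide by 100101 (XOR where the leading bit is 1):
  pos 0: 111110 XOR 100101 = 011011
  pos 1: 110110 XOR 100101 = 010011
  pos 2: 100111 XOR 100101 = 000010
  pos 6: 101000 XOR 100101 = 001101
  pos 8: 110100 XOR 100101 = 010001
  pos 9: 100010 XOR 100101 = 000111
Remainder (last 5 bits) = 00111. This is the CRC / FCS.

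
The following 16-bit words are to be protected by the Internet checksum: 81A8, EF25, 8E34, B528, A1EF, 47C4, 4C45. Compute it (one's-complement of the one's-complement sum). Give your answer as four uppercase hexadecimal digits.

15DB

One's-complement addition (fold any carry out of bit 15 back into bit 0):
  0x81A8 + 0xEF25 = 0x170CD → wrap carry → 0x70CE
  0x70CE + 0x8E34 = 0x0FF02
  0xFF02 + 0xB528 = 0x1B42A → wrap carry → 0xB42B
  0xB42B + 0xA1EF = 0x1561A → wrap carry → 0x561B
  0x561B + 0x47C4 = 0x09DDF
  0x9DDF + 0x4C45 = 0x0EA24
One's-complement sum = 0xEA24.
Checksum = ~0xEA24 & 0xFFFF = 0x15DB.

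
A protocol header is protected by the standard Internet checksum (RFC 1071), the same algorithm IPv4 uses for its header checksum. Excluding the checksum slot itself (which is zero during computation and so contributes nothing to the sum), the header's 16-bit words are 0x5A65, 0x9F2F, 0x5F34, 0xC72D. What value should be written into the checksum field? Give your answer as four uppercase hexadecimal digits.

One's-complement addition (fold any carry out of bit 15 back into bit 0):
  0x5A65 + 0x9F2F = 0x0F994
  0xF994 + 0x5F34 = 0x158C8 → wrap carry → 0x58C9
  0x58C9 + 0xC72D = 0x11FF6 → wrap carry → 0x1FF7
One's-complement sum = 0x1FF7.
Checksum = ~0x1FF7 & 0xFFFF = 0xE008.

E008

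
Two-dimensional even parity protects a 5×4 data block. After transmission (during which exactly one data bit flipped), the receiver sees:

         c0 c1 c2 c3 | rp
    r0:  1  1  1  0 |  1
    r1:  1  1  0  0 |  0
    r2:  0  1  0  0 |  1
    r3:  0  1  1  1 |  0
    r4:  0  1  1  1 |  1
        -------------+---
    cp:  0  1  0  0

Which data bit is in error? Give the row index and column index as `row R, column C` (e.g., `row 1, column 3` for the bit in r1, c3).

Recompute each row's even parity and compare to rp:
  r0: data parity 1, sent rp 1 → ok
  r1: data parity 0, sent rp 0 → ok
  r2: data parity 1, sent rp 1 → ok
  r3: data parity 1, sent rp 0 → mismatch
  r4: data parity 1, sent rp 1 → ok
Recompute each column's even parity and compare to cp:
  c0: data parity 0, sent cp 0 → ok
  c1: data parity 1, sent cp 1 → ok
  c2: data parity 1, sent cp 0 → mismatch
  c3: data parity 0, sent cp 0 → ok
Exactly one row (r3) and one column (c2) fail → the flipped bit is at their intersection.

row 3, column 2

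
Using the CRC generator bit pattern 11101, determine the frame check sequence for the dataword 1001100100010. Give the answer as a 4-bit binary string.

1110

Append 4 zeros: 10011001000100000. Divide by 11101 (XOR where the leading bit is 1):
  pos 0: 10011 XOR 11101 = 01110
  pos 1: 11100 XOR 11101 = 00001
  pos 5: 10100 XOR 11101 = 01001
  pos 6: 10010 XOR 11101 = 01111
  pos 7: 11111 XOR 11101 = 00010
  pos 10: 10000 XOR 11101 = 01101
  pos 11: 11010 XOR 11101 = 00111
Remainder (last 4 bits) = 1110. This is the CRC / FCS.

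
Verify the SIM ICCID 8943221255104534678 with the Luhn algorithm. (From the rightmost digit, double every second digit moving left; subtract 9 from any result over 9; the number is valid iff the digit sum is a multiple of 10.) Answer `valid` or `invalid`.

valid

From the right, keep odd positions and double even positions (subtract 9 from any doubled value over 9):
  doubled (positions 2,4,...): 5 8 1 0 1 4 4 6 9 → sum 38
  kept (positions 1,3,...): 8 6 3 4 1 5 1 2 4 8 → sum 42
Total = 80.
80 mod 10 = 0, so the number is valid.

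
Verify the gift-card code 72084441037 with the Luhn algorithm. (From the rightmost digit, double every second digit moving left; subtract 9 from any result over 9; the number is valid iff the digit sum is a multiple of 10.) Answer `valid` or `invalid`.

From the right, keep odd positions and double even positions (subtract 9 from any doubled value over 9):
  doubled (positions 2,4,...): 6 2 8 7 4 → sum 27
  kept (positions 1,3,...): 7 0 4 4 0 7 → sum 22
Total = 49.
49 mod 10 = 9, so the number is invalid.

invalid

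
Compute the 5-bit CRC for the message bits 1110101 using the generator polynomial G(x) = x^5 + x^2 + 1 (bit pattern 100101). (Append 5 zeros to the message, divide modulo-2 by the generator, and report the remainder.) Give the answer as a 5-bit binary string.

Append 5 zeros: 111010100000. Divide by 100101 (XOR where the leading bit is 1):
  pos 0: 111010 XOR 100101 = 011111
  pos 1: 111111 XOR 100101 = 011010
  pos 2: 110100 XOR 100101 = 010001
  pos 3: 100010 XOR 100101 = 000111
  pos 6: 111000 XOR 100101 = 011101
Remainder (last 5 bits) = 11101. This is the CRC / FCS.

11101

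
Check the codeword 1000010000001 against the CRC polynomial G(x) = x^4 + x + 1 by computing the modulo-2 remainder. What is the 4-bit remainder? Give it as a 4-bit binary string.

0101

Modulo-2 division of 1000010000001 by 10011:
  pos 0: 10000 XOR 10011 = 00011
  pos 3: 11100 XOR 10011 = 01111
  pos 4: 11110 XOR 10011 = 01101
  pos 5: 11010 XOR 10011 = 01001
  pos 6: 10010 XOR 10011 = 00001
Remainder = 0101 (nonzero — an error is detected).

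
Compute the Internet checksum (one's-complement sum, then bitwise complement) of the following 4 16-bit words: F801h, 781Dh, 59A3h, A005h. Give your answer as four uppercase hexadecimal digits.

One's-complement addition (fold any carry out of bit 15 back into bit 0):
  0xF801 + 0x781D = 0x1701E → wrap carry → 0x701F
  0x701F + 0x59A3 = 0x0C9C2
  0xC9C2 + 0xA005 = 0x169C7 → wrap carry → 0x69C8
One's-complement sum = 0x69C8.
Checksum = ~0x69C8 & 0xFFFF = 0x9637.

9637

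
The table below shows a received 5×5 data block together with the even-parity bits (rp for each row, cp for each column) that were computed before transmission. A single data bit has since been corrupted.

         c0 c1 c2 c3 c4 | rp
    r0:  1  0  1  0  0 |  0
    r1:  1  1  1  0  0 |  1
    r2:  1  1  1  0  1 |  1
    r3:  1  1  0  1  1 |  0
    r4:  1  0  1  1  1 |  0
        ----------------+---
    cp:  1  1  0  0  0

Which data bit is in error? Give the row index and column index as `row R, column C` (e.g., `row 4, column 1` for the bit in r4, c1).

Recompute each row's even parity and compare to rp:
  r0: data parity 0, sent rp 0 → ok
  r1: data parity 1, sent rp 1 → ok
  r2: data parity 0, sent rp 1 → mismatch
  r3: data parity 0, sent rp 0 → ok
  r4: data parity 0, sent rp 0 → ok
Recompute each column's even parity and compare to cp:
  c0: data parity 1, sent cp 1 → ok
  c1: data parity 1, sent cp 1 → ok
  c2: data parity 0, sent cp 0 → ok
  c3: data parity 0, sent cp 0 → ok
  c4: data parity 1, sent cp 0 → mismatch
Exactly one row (r2) and one column (c4) fail → the flipped bit is at their intersection.

row 2, column 4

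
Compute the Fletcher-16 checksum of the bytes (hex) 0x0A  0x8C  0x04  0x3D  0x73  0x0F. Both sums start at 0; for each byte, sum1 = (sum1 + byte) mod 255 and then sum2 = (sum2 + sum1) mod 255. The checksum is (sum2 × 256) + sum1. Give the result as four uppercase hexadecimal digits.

B85A

Running sums (mod 255):
  after byte 0 (0x0A): sum1=10, sum2=10
  after byte 1 (0x8C): sum1=150, sum2=160
  after byte 2 (0x04): sum1=154, sum2=59
  after byte 3 (0x3D): sum1=215, sum2=19
  after byte 4 (0x73): sum1=75, sum2=94
  after byte 5 (0x0F): sum1=90, sum2=184
Checksum = sum2·256 + sum1 = 184·256 + 90 = 47194 = 0xB85A.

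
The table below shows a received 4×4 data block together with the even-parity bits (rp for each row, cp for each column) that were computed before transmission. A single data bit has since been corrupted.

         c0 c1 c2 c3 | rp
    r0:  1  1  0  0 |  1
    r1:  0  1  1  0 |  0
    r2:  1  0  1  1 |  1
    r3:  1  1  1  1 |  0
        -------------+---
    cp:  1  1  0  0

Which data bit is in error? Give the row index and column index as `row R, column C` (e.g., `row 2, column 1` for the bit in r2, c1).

Recompute each row's even parity and compare to rp:
  r0: data parity 0, sent rp 1 → mismatch
  r1: data parity 0, sent rp 0 → ok
  r2: data parity 1, sent rp 1 → ok
  r3: data parity 0, sent rp 0 → ok
Recompute each column's even parity and compare to cp:
  c0: data parity 1, sent cp 1 → ok
  c1: data parity 1, sent cp 1 → ok
  c2: data parity 1, sent cp 0 → mismatch
  c3: data parity 0, sent cp 0 → ok
Exactly one row (r0) and one column (c2) fail → the flipped bit is at their intersection.

row 0, column 2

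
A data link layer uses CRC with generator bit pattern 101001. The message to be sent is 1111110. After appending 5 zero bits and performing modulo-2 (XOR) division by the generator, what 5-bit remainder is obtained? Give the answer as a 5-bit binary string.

00100

Append 5 zeros: 111111000000. Divide by 101001 (XOR where the leading bit is 1):
  pos 0: 111111 XOR 101001 = 010110
  pos 1: 101100 XOR 101001 = 000101
  pos 4: 101000 XOR 101001 = 000001
Remainder (last 5 bits) = 00100. This is the CRC / FCS.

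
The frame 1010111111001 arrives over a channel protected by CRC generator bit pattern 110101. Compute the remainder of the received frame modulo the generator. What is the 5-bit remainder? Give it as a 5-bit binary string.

10101

Modulo-2 division of 1010111111001 by 110101:
  pos 0: 101011 XOR 110101 = 011110
  pos 1: 111101 XOR 110101 = 001000
  pos 3: 100011 XOR 110101 = 010110
  pos 4: 101101 XOR 110101 = 011000
  pos 5: 110000 XOR 110101 = 000101
Remainder = 10101 (nonzero — an error is detected).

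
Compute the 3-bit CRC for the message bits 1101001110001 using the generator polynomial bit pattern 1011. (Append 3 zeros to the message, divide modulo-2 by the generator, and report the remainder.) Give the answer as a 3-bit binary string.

000

Append 3 zeros: 1101001110001000. Divide by 1011 (XOR where the leading bit is 1):
  pos 0: 1101 XOR 1011 = 0110
  pos 1: 1100 XOR 1011 = 0111
  pos 2: 1110 XOR 1011 = 0101
  pos 3: 1011 XOR 1011 = 0000
  pos 7: 1100 XOR 1011 = 0111
  pos 8: 1110 XOR 1011 = 0101
  pos 9: 1011 XOR 1011 = 0000
Remainder (last 3 bits) = 000. This is the CRC / FCS.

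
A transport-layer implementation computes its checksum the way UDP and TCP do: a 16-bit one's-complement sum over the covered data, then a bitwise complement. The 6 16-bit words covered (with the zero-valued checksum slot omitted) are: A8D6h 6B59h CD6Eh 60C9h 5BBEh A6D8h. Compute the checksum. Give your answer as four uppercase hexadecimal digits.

One's-complement addition (fold any carry out of bit 15 back into bit 0):
  0xA8D6 + 0x6B59 = 0x1142F → wrap carry → 0x1430
  0x1430 + 0xCD6E = 0x0E19E
  0xE19E + 0x60C9 = 0x14267 → wrap carry → 0x4268
  0x4268 + 0x5BBE = 0x09E26
  0x9E26 + 0xA6D8 = 0x144FE → wrap carry → 0x44FF
One's-complement sum = 0x44FF.
Checksum = ~0x44FF & 0xFFFF = 0xBB00.

BB00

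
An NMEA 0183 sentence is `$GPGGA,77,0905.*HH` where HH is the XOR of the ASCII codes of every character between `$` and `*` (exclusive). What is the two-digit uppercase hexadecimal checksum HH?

74

XOR the ASCII codes of the payload characters:
  'G' = 0x47 → acc = 0x47
  'P' = 0x50 → acc = 0x17
  'G' = 0x47 → acc = 0x50
  'G' = 0x47 → acc = 0x17
  'A' = 0x41 → acc = 0x56
  ',' = 0x2C → acc = 0x7A
  '7' = 0x37 → acc = 0x4D
  '7' = 0x37 → acc = 0x7A
  ',' = 0x2C → acc = 0x56
  '0' = 0x30 → acc = 0x66
  '9' = 0x39 → acc = 0x5F
  '0' = 0x30 → acc = 0x6F
  '5' = 0x35 → acc = 0x5A
  '.' = 0x2E → acc = 0x74
Checksum = 0x74.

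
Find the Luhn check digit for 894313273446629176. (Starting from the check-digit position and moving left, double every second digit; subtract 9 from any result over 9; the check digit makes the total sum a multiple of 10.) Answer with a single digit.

Partial digits right→left: 6 7 1 9 2 6 6 4 4 3 7 2 3 1 3 4 9 8
Double every second digit counting from the check-digit position (so the 1st, 3rd, 5th, ... of the partial from the right).
  doubled (with −9 where >9): 3 2 4 3 8 5 6 6 9 → sum 46
  kept as-is: 7 9 6 4 3 2 1 4 8 → sum 44
Total = 46 + 44 = 90.
Check digit = (10 − (90 mod 10)) mod 10 = 0.

0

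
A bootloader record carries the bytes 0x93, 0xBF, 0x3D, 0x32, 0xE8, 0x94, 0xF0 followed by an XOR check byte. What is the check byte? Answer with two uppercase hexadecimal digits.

AF

XOR the bytes together:
  start with 0x93
  0x93 ⊕ 0xBF = 0x2C
  0x2C ⊕ 0x3D = 0x11
  0x11 ⊕ 0x32 = 0x23
  0x23 ⊕ 0xE8 = 0xCB
  0xCB ⊕ 0x94 = 0x5F
  0x5F ⊕ 0xF0 = 0xAF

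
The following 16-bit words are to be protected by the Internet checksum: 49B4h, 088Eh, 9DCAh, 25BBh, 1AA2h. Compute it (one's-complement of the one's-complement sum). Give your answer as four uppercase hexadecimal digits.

One's-complement addition (fold any carry out of bit 15 back into bit 0):
  0x49B4 + 0x088E = 0x05242
  0x5242 + 0x9DCA = 0x0F00C
  0xF00C + 0x25BB = 0x115C7 → wrap carry → 0x15C8
  0x15C8 + 0x1AA2 = 0x0306A
One's-complement sum = 0x306A.
Checksum = ~0x306A & 0xFFFF = 0xCF95.

CF95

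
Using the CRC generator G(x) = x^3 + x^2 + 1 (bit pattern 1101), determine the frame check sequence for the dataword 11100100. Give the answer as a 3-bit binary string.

000

Append 3 zeros: 11100100000. Divide by 1101 (XOR where the leading bit is 1):
  pos 0: 1110 XOR 1101 = 0011
  pos 2: 1101 XOR 1101 = 0000
Remainder (last 3 bits) = 000. This is the CRC / FCS.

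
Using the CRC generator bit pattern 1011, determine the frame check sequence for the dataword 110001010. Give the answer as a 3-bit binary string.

Append 3 zeros: 110001010000. Divide by 1011 (XOR where the leading bit is 1):
  pos 0: 1100 XOR 1011 = 0111
  pos 1: 1110 XOR 1011 = 0101
  pos 2: 1011 XOR 1011 = 0000
  pos 7: 1000 XOR 1011 = 0011
Remainder (last 3 bits) = 110. This is the CRC / FCS.

110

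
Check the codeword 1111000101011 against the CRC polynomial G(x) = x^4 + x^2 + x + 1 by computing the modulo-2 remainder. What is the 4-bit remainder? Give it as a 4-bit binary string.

0000

Modulo-2 division of 1111000101011 by 10111:
  pos 0: 11110 XOR 10111 = 01001
  pos 1: 10010 XOR 10111 = 00101
  pos 3: 10101 XOR 10111 = 00010
  pos 6: 10010 XOR 10111 = 00101
  pos 8: 10111 XOR 10111 = 00000
Remainder = 0000 (zero — the frame passes the CRC check).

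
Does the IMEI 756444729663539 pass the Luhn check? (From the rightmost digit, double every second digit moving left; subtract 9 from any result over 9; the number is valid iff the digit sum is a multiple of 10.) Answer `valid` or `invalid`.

From the right, keep odd positions and double even positions (subtract 9 from any doubled value over 9):
  doubled (positions 2,4,...): 6 6 3 4 8 8 1 → sum 36
  kept (positions 1,3,...): 9 5 6 9 7 4 6 7 → sum 53
Total = 89.
89 mod 10 = 9, so the number is invalid.

invalid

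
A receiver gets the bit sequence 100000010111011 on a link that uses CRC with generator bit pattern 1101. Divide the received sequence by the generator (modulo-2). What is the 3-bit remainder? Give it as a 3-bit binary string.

010

Modulo-2 division of 100000010111011 by 1101:
  pos 0: 1000 XOR 1101 = 0101
  pos 1: 1010 XOR 1101 = 0111
  pos 2: 1110 XOR 1101 = 0011
  pos 4: 1101 XOR 1101 = 0000
  pos 9: 1110 XOR 1101 = 0011
  pos 11: 1111 XOR 1101 = 0010
Remainder = 010 (nonzero — an error is detected).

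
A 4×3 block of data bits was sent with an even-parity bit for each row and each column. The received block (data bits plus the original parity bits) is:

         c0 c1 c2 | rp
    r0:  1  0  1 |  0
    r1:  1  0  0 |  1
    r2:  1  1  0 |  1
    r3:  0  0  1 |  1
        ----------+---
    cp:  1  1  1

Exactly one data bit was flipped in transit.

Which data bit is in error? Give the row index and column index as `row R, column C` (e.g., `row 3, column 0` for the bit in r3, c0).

row 2, column 2

Recompute each row's even parity and compare to rp:
  r0: data parity 0, sent rp 0 → ok
  r1: data parity 1, sent rp 1 → ok
  r2: data parity 0, sent rp 1 → mismatch
  r3: data parity 1, sent rp 1 → ok
Recompute each column's even parity and compare to cp:
  c0: data parity 1, sent cp 1 → ok
  c1: data parity 1, sent cp 1 → ok
  c2: data parity 0, sent cp 1 → mismatch
Exactly one row (r2) and one column (c2) fail → the flipped bit is at their intersection.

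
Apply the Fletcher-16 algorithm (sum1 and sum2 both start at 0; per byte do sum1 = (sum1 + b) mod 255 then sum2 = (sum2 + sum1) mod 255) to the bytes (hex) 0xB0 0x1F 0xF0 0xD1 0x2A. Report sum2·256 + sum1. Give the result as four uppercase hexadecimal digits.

Running sums (mod 255):
  after byte 0 (0xB0): sum1=176, sum2=176
  after byte 1 (0x1F): sum1=207, sum2=128
  after byte 2 (0xF0): sum1=192, sum2=65
  after byte 3 (0xD1): sum1=146, sum2=211
  after byte 4 (0x2A): sum1=188, sum2=144
Checksum = sum2·256 + sum1 = 144·256 + 188 = 37052 = 0x90BC.

90BC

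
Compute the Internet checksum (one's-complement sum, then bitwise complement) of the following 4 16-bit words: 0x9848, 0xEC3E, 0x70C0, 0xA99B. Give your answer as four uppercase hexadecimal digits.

611C

One's-complement addition (fold any carry out of bit 15 back into bit 0):
  0x9848 + 0xEC3E = 0x18486 → wrap carry → 0x8487
  0x8487 + 0x70C0 = 0x0F547
  0xF547 + 0xA99B = 0x19EE2 → wrap carry → 0x9EE3
One's-complement sum = 0x9EE3.
Checksum = ~0x9EE3 & 0xFFFF = 0x611C.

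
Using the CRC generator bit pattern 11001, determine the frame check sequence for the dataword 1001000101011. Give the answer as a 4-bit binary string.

Append 4 zeros: 10010001010110000. Divide by 11001 (XOR where the leading bit is 1):
  pos 0: 10010 XOR 11001 = 01011
  pos 1: 10110 XOR 11001 = 01111
  pos 2: 11110 XOR 11001 = 00111
  pos 4: 11110 XOR 11001 = 00111
  pos 6: 11110 XOR 11001 = 00111
  pos 8: 11111 XOR 11001 = 00110
  pos 10: 11000 XOR 11001 = 00001
Remainder (last 4 bits) = 0100. This is the CRC / FCS.

0100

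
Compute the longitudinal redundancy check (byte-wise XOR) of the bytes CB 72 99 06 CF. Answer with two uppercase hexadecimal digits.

E9

XOR the bytes together:
  start with 0xCB
  0xCB ⊕ 0x72 = 0xB9
  0xB9 ⊕ 0x99 = 0x20
  0x20 ⊕ 0x06 = 0x26
  0x26 ⊕ 0xCF = 0xE9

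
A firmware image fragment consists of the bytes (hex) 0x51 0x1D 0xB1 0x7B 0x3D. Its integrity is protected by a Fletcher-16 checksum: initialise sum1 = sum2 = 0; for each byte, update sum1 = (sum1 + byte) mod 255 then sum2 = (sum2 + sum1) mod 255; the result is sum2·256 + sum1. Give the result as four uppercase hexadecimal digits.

Running sums (mod 255):
  after byte 0 (0x51): sum1=81, sum2=81
  after byte 1 (0x1D): sum1=110, sum2=191
  after byte 2 (0xB1): sum1=32, sum2=223
  after byte 3 (0x7B): sum1=155, sum2=123
  after byte 4 (0x3D): sum1=216, sum2=84
Checksum = sum2·256 + sum1 = 84·256 + 216 = 21720 = 0x54D8.

54D8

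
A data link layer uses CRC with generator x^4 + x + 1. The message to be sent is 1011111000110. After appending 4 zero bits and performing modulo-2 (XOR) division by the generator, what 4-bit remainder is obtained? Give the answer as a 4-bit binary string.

1010

Append 4 zeros: 10111110001100000. Divide by 10011 (XOR where the leading bit is 1):
  pos 0: 10111 XOR 10011 = 00100
  pos 2: 10011 XOR 10011 = 00000
  pos 10: 11000 XOR 10011 = 01011
  pos 11: 10110 XOR 10011 = 00101
Remainder (last 4 bits) = 1010. This is the CRC / FCS.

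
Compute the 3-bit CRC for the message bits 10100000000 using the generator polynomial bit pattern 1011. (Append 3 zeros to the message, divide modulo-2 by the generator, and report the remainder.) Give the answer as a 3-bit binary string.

011

Append 3 zeros: 10100000000000. Divide by 1011 (XOR where the leading bit is 1):
  pos 0: 1010 XOR 1011 = 0001
  pos 3: 1000 XOR 1011 = 0011
  pos 5: 1100 XOR 1011 = 0111
  pos 6: 1110 XOR 1011 = 0101
  pos 7: 1010 XOR 1011 = 0001
  pos 10: 1000 XOR 1011 = 0011
Remainder (last 3 bits) = 011. This is the CRC / FCS.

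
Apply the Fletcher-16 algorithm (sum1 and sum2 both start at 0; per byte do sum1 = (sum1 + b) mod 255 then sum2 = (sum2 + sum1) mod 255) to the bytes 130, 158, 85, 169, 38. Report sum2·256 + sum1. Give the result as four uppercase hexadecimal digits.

8046

Running sums (mod 255):
  after byte 0 (130): sum1=130, sum2=130
  after byte 1 (158): sum1=33, sum2=163
  after byte 2 (85): sum1=118, sum2=26
  after byte 3 (169): sum1=32, sum2=58
  after byte 4 (38): sum1=70, sum2=128
Checksum = sum2·256 + sum1 = 128·256 + 70 = 32838 = 0x8046.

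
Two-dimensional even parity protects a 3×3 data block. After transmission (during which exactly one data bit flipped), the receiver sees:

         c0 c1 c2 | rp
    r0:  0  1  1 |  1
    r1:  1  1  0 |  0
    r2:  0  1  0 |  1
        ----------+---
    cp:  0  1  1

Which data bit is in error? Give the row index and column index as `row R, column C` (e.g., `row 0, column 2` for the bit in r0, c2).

Recompute each row's even parity and compare to rp:
  r0: data parity 0, sent rp 1 → mismatch
  r1: data parity 0, sent rp 0 → ok
  r2: data parity 1, sent rp 1 → ok
Recompute each column's even parity and compare to cp:
  c0: data parity 1, sent cp 0 → mismatch
  c1: data parity 1, sent cp 1 → ok
  c2: data parity 1, sent cp 1 → ok
Exactly one row (r0) and one column (c0) fail → the flipped bit is at their intersection.

row 0, column 0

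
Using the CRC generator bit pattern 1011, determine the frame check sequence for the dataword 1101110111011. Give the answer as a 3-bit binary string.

010

Append 3 zeros: 1101110111011000. Divide by 1011 (XOR where the leading bit is 1):
  pos 0: 1101 XOR 1011 = 0110
  pos 1: 1101 XOR 1011 = 0110
  pos 2: 1101 XOR 1011 = 0110
  pos 3: 1100 XOR 1011 = 0111
  pos 4: 1111 XOR 1011 = 0100
  pos 5: 1001 XOR 1011 = 0010
  pos 7: 1010 XOR 1011 = 0001
  pos 10: 1110 XOR 1011 = 0101
  pos 11: 1010 XOR 1011 = 0001
Remainder (last 3 bits) = 010. This is the CRC / FCS.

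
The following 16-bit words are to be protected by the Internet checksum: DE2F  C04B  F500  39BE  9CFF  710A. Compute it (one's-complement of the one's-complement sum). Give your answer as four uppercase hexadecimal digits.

One's-complement addition (fold any carry out of bit 15 back into bit 0):
  0xDE2F + 0xC04B = 0x19E7A → wrap carry → 0x9E7B
  0x9E7B + 0xF500 = 0x1937B → wrap carry → 0x937C
  0x937C + 0x39BE = 0x0CD3A
  0xCD3A + 0x9CFF = 0x16A39 → wrap carry → 0x6A3A
  0x6A3A + 0x710A = 0x0DB44
One's-complement sum = 0xDB44.
Checksum = ~0xDB44 & 0xFFFF = 0x24BB.

24BB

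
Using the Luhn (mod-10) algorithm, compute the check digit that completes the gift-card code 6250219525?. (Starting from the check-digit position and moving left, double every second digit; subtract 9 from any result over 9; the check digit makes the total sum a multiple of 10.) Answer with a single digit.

Partial digits right→left: 5 2 5 9 1 2 0 5 2 6
Double every second digit counting from the check-digit position (so the 1st, 3rd, 5th, ... of the partial from the right).
  doubled (with −9 where >9): 1 1 2 0 4 → sum 8
  kept as-is: 2 9 2 5 6 → sum 24
Total = 8 + 24 = 32.
Check digit = (10 − (32 mod 10)) mod 10 = 8.

8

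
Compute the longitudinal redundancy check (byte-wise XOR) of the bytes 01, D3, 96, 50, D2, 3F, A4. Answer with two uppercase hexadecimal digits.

5D

XOR the bytes together:
  start with 0x01
  0x01 ⊕ 0xD3 = 0xD2
  0xD2 ⊕ 0x96 = 0x44
  0x44 ⊕ 0x50 = 0x14
  0x14 ⊕ 0xD2 = 0xC6
  0xC6 ⊕ 0x3F = 0xF9
  0xF9 ⊕ 0xA4 = 0x5D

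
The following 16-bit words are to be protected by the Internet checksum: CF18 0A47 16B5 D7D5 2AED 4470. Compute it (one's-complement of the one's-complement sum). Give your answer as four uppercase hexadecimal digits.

One's-complement addition (fold any carry out of bit 15 back into bit 0):
  0xCF18 + 0x0A47 = 0x0D95F
  0xD95F + 0x16B5 = 0x0F014
  0xF014 + 0xD7D5 = 0x1C7E9 → wrap carry → 0xC7EA
  0xC7EA + 0x2AED = 0x0F2D7
  0xF2D7 + 0x4470 = 0x13747 → wrap carry → 0x3748
One's-complement sum = 0x3748.
Checksum = ~0x3748 & 0xFFFF = 0xC8B7.

C8B7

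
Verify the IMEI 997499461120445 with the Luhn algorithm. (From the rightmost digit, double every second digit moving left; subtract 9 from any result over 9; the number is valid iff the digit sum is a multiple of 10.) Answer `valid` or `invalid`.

From the right, keep odd positions and double even positions (subtract 9 from any doubled value over 9):
  doubled (positions 2,4,...): 8 0 2 3 9 8 9 → sum 39
  kept (positions 1,3,...): 5 4 2 1 4 9 7 9 → sum 41
Total = 80.
80 mod 10 = 0, so the number is valid.

valid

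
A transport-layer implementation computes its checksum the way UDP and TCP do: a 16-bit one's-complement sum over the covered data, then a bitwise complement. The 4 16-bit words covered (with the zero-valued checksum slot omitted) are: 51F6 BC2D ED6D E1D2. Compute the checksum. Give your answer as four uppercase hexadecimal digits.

One's-complement addition (fold any carry out of bit 15 back into bit 0):
  0x51F6 + 0xBC2D = 0x10E23 → wrap carry → 0x0E24
  0x0E24 + 0xED6D = 0x0FB91
  0xFB91 + 0xE1D2 = 0x1DD63 → wrap carry → 0xDD64
One's-complement sum = 0xDD64.
Checksum = ~0xDD64 & 0xFFFF = 0x229B.

229B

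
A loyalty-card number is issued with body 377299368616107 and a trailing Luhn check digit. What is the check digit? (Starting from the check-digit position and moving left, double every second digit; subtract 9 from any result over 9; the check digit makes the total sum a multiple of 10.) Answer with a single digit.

Partial digits right→left: 7 0 1 6 1 6 8 6 3 9 9 2 7 7 3
Double every second digit counting from the check-digit position (so the 1st, 3rd, 5th, ... of the partial from the right).
  doubled (with −9 where >9): 5 2 2 7 6 9 5 6 → sum 42
  kept as-is: 0 6 6 6 9 2 7 → sum 36
Total = 42 + 36 = 78.
Check digit = (10 − (78 mod 10)) mod 10 = 2.

2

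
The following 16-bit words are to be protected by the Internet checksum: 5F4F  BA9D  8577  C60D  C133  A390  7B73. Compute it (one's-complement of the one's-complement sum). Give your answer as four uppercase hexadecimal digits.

One's-complement addition (fold any carry out of bit 15 back into bit 0):
  0x5F4F + 0xBA9D = 0x119EC → wrap carry → 0x19ED
  0x19ED + 0x8577 = 0x09F64
  0x9F64 + 0xC60D = 0x16571 → wrap carry → 0x6572
  0x6572 + 0xC133 = 0x126A5 → wrap carry → 0x26A6
  0x26A6 + 0xA390 = 0x0CA36
  0xCA36 + 0x7B73 = 0x145A9 → wrap carry → 0x45AA
One's-complement sum = 0x45AA.
Checksum = ~0x45AA & 0xFFFF = 0xBA55.

BA55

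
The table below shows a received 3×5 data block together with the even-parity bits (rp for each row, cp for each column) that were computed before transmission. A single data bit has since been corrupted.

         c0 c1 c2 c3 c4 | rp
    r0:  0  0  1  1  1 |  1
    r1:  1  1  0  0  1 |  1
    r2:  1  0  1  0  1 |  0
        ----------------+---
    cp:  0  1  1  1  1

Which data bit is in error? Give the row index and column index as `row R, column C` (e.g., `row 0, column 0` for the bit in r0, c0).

Recompute each row's even parity and compare to rp:
  r0: data parity 1, sent rp 1 → ok
  r1: data parity 1, sent rp 1 → ok
  r2: data parity 1, sent rp 0 → mismatch
Recompute each column's even parity and compare to cp:
  c0: data parity 0, sent cp 0 → ok
  c1: data parity 1, sent cp 1 → ok
  c2: data parity 0, sent cp 1 → mismatch
  c3: data parity 1, sent cp 1 → ok
  c4: data parity 1, sent cp 1 → ok
Exactly one row (r2) and one column (c2) fail → the flipped bit is at their intersection.

row 2, column 2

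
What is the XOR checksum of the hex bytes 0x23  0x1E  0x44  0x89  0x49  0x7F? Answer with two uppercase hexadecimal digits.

XOR the bytes together:
  start with 0x23
  0x23 ⊕ 0x1E = 0x3D
  0x3D ⊕ 0x44 = 0x79
  0x79 ⊕ 0x89 = 0xF0
  0xF0 ⊕ 0x49 = 0xB9
  0xB9 ⊕ 0x7F = 0xC6

C6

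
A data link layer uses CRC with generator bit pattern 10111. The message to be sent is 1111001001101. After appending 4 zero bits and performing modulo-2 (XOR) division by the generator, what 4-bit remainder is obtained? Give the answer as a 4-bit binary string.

1001

Append 4 zeros: 11110010011010000. Divide by 10111 (XOR where the leading bit is 1):
  pos 0: 11110 XOR 10111 = 01001
  pos 1: 10010 XOR 10111 = 00101
  pos 3: 10110 XOR 10111 = 00001
  pos 7: 10110 XOR 10111 = 00001
  pos 11: 11000 XOR 10111 = 01111
  pos 12: 11110 XOR 10111 = 01001
Remainder (last 4 bits) = 1001. This is the CRC / FCS.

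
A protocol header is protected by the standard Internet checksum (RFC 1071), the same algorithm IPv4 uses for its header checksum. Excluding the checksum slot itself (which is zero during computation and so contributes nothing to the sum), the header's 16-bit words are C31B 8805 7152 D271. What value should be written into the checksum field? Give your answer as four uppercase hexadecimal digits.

One's-complement addition (fold any carry out of bit 15 back into bit 0):
  0xC31B + 0x8805 = 0x14B20 → wrap carry → 0x4B21
  0x4B21 + 0x7152 = 0x0BC73
  0xBC73 + 0xD271 = 0x18EE4 → wrap carry → 0x8EE5
One's-complement sum = 0x8EE5.
Checksum = ~0x8EE5 & 0xFFFF = 0x711A.

711A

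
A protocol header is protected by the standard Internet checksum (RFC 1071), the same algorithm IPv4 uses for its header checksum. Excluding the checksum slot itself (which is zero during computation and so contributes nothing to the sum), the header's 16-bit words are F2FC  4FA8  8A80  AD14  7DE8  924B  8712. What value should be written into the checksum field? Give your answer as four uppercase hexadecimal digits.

One's-complement addition (fold any carry out of bit 15 back into bit 0):
  0xF2FC + 0x4FA8 = 0x142A4 → wrap carry → 0x42A5
  0x42A5 + 0x8A80 = 0x0CD25
  0xCD25 + 0xAD14 = 0x17A39 → wrap carry → 0x7A3A
  0x7A3A + 0x7DE8 = 0x0F822
  0xF822 + 0x924B = 0x18A6D → wrap carry → 0x8A6E
  0x8A6E + 0x8712 = 0x11180 → wrap carry → 0x1181
One's-complement sum = 0x1181.
Checksum = ~0x1181 & 0xFFFF = 0xEE7E.

EE7E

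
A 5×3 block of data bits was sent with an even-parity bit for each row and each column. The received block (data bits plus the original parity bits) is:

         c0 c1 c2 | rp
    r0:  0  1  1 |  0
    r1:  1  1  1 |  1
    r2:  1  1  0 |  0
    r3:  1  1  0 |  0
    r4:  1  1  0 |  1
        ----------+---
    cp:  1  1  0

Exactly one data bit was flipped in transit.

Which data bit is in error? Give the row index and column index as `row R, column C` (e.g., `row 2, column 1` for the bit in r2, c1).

Recompute each row's even parity and compare to rp:
  r0: data parity 0, sent rp 0 → ok
  r1: data parity 1, sent rp 1 → ok
  r2: data parity 0, sent rp 0 → ok
  r3: data parity 0, sent rp 0 → ok
  r4: data parity 0, sent rp 1 → mismatch
Recompute each column's even parity and compare to cp:
  c0: data parity 0, sent cp 1 → mismatch
  c1: data parity 1, sent cp 1 → ok
  c2: data parity 0, sent cp 0 → ok
Exactly one row (r4) and one column (c0) fail → the flipped bit is at their intersection.

row 4, column 0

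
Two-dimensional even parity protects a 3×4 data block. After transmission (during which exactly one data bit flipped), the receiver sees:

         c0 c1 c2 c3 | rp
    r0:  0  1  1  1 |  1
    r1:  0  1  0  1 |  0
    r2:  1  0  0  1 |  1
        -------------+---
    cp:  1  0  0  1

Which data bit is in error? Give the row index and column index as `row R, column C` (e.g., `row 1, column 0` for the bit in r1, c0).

row 2, column 2

Recompute each row's even parity and compare to rp:
  r0: data parity 1, sent rp 1 → ok
  r1: data parity 0, sent rp 0 → ok
  r2: data parity 0, sent rp 1 → mismatch
Recompute each column's even parity and compare to cp:
  c0: data parity 1, sent cp 1 → ok
  c1: data parity 0, sent cp 0 → ok
  c2: data parity 1, sent cp 0 → mismatch
  c3: data parity 1, sent cp 1 → ok
Exactly one row (r2) and one column (c2) fail → the flipped bit is at their intersection.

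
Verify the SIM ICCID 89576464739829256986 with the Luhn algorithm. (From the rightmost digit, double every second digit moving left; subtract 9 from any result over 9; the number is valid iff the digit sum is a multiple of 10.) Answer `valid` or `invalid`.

From the right, keep odd positions and double even positions (subtract 9 from any doubled value over 9):
  doubled (positions 2,4,...): 7 3 4 4 9 5 3 3 1 7 → sum 46
  kept (positions 1,3,...): 6 9 5 9 8 3 4 4 7 9 → sum 64
Total = 110.
110 mod 10 = 0, so the number is valid.

valid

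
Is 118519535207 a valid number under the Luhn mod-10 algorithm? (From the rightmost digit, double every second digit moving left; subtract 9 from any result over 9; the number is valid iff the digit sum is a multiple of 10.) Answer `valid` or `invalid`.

valid

From the right, keep odd positions and double even positions (subtract 9 from any doubled value over 9):
  doubled (positions 2,4,...): 0 1 1 2 7 2 → sum 13
  kept (positions 1,3,...): 7 2 3 9 5 1 → sum 27
Total = 40.
40 mod 10 = 0, so the number is valid.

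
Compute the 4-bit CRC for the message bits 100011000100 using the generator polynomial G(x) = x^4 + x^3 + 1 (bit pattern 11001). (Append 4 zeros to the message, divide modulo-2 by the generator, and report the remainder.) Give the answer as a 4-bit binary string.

1001

Append 4 zeros: 1000110001000000. Divide by 11001 (XOR where the leading bit is 1):
  pos 0: 10001 XOR 11001 = 01000
  pos 1: 10001 XOR 11001 = 01000
  pos 2: 10000 XOR 11001 = 01001
  pos 3: 10010 XOR 11001 = 01011
  pos 4: 10110 XOR 11001 = 01111
  pos 5: 11111 XOR 11001 = 00110
  pos 7: 11000 XOR 11001 = 00001
  pos 11: 10000 XOR 11001 = 01001
Remainder (last 4 bits) = 1001. This is the CRC / FCS.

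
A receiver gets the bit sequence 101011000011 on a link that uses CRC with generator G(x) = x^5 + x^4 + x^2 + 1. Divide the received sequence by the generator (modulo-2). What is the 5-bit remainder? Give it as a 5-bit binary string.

00000

Modulo-2 division of 101011000011 by 110101:
  pos 0: 101011 XOR 110101 = 011110
  pos 1: 111100 XOR 110101 = 001001
  pos 3: 100100 XOR 110101 = 010001
  pos 4: 100010 XOR 110101 = 010111
  pos 5: 101111 XOR 110101 = 011010
  pos 6: 110101 XOR 110101 = 000000
Remainder = 00000 (zero — the frame passes the CRC check).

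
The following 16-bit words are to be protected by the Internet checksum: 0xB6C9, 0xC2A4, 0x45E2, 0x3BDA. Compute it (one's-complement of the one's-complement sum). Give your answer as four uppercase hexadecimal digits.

04D5

One's-complement addition (fold any carry out of bit 15 back into bit 0):
  0xB6C9 + 0xC2A4 = 0x1796D → wrap carry → 0x796E
  0x796E + 0x45E2 = 0x0BF50
  0xBF50 + 0x3BDA = 0x0FB2A
One's-complement sum = 0xFB2A.
Checksum = ~0xFB2A & 0xFFFF = 0x04D5.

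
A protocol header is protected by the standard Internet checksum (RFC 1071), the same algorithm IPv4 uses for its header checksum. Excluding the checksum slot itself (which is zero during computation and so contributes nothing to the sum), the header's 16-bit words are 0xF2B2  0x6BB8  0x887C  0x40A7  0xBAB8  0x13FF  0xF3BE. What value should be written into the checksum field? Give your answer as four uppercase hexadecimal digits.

One's-complement addition (fold any carry out of bit 15 back into bit 0):
  0xF2B2 + 0x6BB8 = 0x15E6A → wrap carry → 0x5E6B
  0x5E6B + 0x887C = 0x0E6E7
  0xE6E7 + 0x40A7 = 0x1278E → wrap carry → 0x278F
  0x278F + 0xBAB8 = 0x0E247
  0xE247 + 0x13FF = 0x0F646
  0xF646 + 0xF3BE = 0x1EA04 → wrap carry → 0xEA05
One's-complement sum = 0xEA05.
Checksum = ~0xEA05 & 0xFFFF = 0x15FA.

15FA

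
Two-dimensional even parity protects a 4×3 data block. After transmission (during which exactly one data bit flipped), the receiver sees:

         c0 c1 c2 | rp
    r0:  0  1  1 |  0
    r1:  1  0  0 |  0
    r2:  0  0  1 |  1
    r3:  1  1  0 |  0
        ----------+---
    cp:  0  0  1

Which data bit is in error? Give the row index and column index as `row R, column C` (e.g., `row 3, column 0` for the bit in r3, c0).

Recompute each row's even parity and compare to rp:
  r0: data parity 0, sent rp 0 → ok
  r1: data parity 1, sent rp 0 → mismatch
  r2: data parity 1, sent rp 1 → ok
  r3: data parity 0, sent rp 0 → ok
Recompute each column's even parity and compare to cp:
  c0: data parity 0, sent cp 0 → ok
  c1: data parity 0, sent cp 0 → ok
  c2: data parity 0, sent cp 1 → mismatch
Exactly one row (r1) and one column (c2) fail → the flipped bit is at their intersection.

row 1, column 2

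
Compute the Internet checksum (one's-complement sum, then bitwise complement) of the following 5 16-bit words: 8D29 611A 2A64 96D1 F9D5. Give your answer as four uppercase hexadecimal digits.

One's-complement addition (fold any carry out of bit 15 back into bit 0):
  0x8D29 + 0x611A = 0x0EE43
  0xEE43 + 0x2A64 = 0x118A7 → wrap carry → 0x18A8
  0x18A8 + 0x96D1 = 0x0AF79
  0xAF79 + 0xF9D5 = 0x1A94E → wrap carry → 0xA94F
One's-complement sum = 0xA94F.
Checksum = ~0xA94F & 0xFFFF = 0x56B0.

56B0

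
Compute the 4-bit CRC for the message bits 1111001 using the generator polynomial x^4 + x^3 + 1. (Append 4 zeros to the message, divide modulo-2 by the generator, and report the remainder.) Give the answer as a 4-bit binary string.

1111

Append 4 zeros: 11110010000. Divide by 11001 (XOR where the leading bit is 1):
  pos 0: 11110 XOR 11001 = 00111
  pos 2: 11101 XOR 11001 = 00100
  pos 4: 10000 XOR 11001 = 01001
  pos 5: 10010 XOR 11001 = 01011
  pos 6: 10110 XOR 11001 = 01111
Remainder (last 4 bits) = 1111. This is the CRC / FCS.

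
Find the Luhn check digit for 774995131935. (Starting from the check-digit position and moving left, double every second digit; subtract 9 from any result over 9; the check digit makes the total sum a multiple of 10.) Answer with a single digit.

Partial digits right→left: 5 3 9 1 3 1 5 9 9 4 7 7
Double every second digit counting from the check-digit position (so the 1st, 3rd, 5th, ... of the partial from the right).
  doubled (with −9 where >9): 1 9 6 1 9 5 → sum 31
  kept as-is: 3 1 1 9 4 7 → sum 25
Total = 31 + 25 = 56.
Check digit = (10 − (56 mod 10)) mod 10 = 4.

4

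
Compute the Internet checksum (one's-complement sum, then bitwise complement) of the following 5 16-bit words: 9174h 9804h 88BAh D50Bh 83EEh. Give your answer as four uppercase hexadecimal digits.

One's-complement addition (fold any carry out of bit 15 back into bit 0):
  0x9174 + 0x9804 = 0x12978 → wrap carry → 0x2979
  0x2979 + 0x88BA = 0x0B233
  0xB233 + 0xD50B = 0x1873E → wrap carry → 0x873F
  0x873F + 0x83EE = 0x10B2D → wrap carry → 0x0B2E
One's-complement sum = 0x0B2E.
Checksum = ~0x0B2E & 0xFFFF = 0xF4D1.

F4D1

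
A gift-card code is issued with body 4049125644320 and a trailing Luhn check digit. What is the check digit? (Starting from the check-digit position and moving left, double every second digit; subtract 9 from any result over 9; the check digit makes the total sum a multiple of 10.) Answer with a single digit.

4

Partial digits right→left: 0 2 3 4 4 6 5 2 1 9 4 0 4
Double every second digit counting from the check-digit position (so the 1st, 3rd, 5th, ... of the partial from the right).
  doubled (with −9 where >9): 0 6 8 1 2 8 8 → sum 33
  kept as-is: 2 4 6 2 9 0 → sum 23
Total = 33 + 23 = 56.
Check digit = (10 − (56 mod 10)) mod 10 = 4.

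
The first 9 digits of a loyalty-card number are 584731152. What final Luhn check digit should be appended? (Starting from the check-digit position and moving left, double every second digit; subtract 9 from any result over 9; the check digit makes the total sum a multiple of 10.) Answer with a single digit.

Partial digits right→left: 2 5 1 1 3 7 4 8 5
Double every second digit counting from the check-digit position (so the 1st, 3rd, 5th, ... of the partial from the right).
  doubled (with −9 where >9): 4 2 6 8 1 → sum 21
  kept as-is: 5 1 7 8 → sum 21
Total = 21 + 21 = 42.
Check digit = (10 − (42 mod 10)) mod 10 = 8.

8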